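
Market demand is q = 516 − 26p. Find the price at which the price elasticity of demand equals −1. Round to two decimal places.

9.92

For linear demand q = a − bp, E = −bp/(a − bp). |E| = 1 ⇒ bp = a − bp ⇒ p = a/(2b).
p = 516/(2·26) ≈ 9.92.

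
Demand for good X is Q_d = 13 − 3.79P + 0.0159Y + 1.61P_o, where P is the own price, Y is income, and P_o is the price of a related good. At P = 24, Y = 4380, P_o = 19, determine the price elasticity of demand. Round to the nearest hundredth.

-4.08

Evaluating quantity at (P, Y, P_o) gives Q_d = 13 − 3.79(24) + 0.0159(4380) + 1.61(19) = 13 − 90.96 + 69.642 + 30.59 = 22.272.
∂Q_d/∂P = −3.79, so E_p = (−3.79)·(24/22.272) ≈ -4.08.
|E_p| > 1: demand is elastic.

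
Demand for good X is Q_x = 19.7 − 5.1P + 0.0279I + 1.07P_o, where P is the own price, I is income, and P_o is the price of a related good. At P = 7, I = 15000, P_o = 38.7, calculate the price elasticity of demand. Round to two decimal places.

Substituting, Q_x = 19.7 − 5.1(7) + 0.0279(15000) + 1.07(38.7) = 19.7 − 35.7 + 418.5 + 41.409 = 443.909.
∂Q_x/∂P = −5.1, so E_p = (−5.1)·(7/443.909) ≈ -0.08.
|E_p| < 1: demand is inelastic.

-0.08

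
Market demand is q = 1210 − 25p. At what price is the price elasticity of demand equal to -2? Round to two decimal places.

Set −bp/(a − bp) = −2 ⇒ bp = 2(a − bp) ⇒ bp(1+2) = 2·a.
p = 2·1210/(25·3) ≈ 32.27.

32.27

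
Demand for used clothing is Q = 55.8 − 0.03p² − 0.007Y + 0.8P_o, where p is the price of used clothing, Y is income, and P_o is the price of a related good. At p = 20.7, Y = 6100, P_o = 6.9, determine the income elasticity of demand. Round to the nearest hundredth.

-7.41

At the given point, Q = 55.8 − 0.03(20.7)² − 0.007(6100) + 0.8(6.9) = 55.8 − 12.8547 − 42.7 + 5.52 = 5.7653.
∂Q/∂Y = −0.007, so E_I = -0.007·(6100/5.7653) ≈ -7.41.
E_I < 0: inferior good.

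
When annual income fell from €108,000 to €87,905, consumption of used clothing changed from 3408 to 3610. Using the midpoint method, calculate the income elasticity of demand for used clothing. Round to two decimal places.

%ΔQ = (3610 − 3408)/[(3408+3610)/2] = 202/3509 ≈ 0.0576.
%ΔI = (87,905 − 108,000)/[(108,000+87,905)/2] = -20095/97952.5 ≈ -0.2052.
E_I = %ΔQ/%ΔI ≈ -0.28.
E_I < 0: inferior good.

-0.28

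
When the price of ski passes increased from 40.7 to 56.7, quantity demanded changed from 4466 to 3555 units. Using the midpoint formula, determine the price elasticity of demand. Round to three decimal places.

%Δq = (3555 − 4466)/[(4466 + 3555)/2] = -911/4010.5 ≈ -0.2272.
%ΔP = (56.7 − 40.7)/[(40.7 + 56.7)/2] = 16/48.7 ≈ 0.3285.
Arc elasticity E = %Δq/%ΔP ≈ -0.2272/0.3285 ≈ -0.691.
|E| < 1: demand is inelastic over this range.

-0.691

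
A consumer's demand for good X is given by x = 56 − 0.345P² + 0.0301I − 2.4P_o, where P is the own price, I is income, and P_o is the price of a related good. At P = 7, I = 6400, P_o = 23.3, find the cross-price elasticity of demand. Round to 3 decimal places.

-0.318

x = 56 − 0.345(7)² + 0.0301(6400) − 2.4(23.3) = 56 − 16.905 + 192.64 − 55.92 = 175.815.
∂x/∂P_o = −2.4, so E_xy = -2.4·(23.3/175.815) ≈ -0.318.
E_xy < 0: the goods are complements.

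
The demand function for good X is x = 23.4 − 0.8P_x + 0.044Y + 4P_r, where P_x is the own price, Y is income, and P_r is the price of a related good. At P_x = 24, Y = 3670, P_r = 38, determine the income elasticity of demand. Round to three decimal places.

First evaluate x: 23.4 − 0.8(24) + 0.044(3670) + 4(38) = 23.4 − 19.2 + 161.48 + 152 = 317.68.
∂x/∂Y = +0.044, so E_I = 0.044·(3670/317.68) ≈ 0.508.
E_I ∈ (0,1): normal good (necessity).

0.508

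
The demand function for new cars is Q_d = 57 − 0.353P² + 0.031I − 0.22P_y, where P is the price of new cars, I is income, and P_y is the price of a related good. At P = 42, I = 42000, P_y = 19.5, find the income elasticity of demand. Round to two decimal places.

1.78

Evaluating quantity at (P, I, P_y) gives Q_d = 57 − 0.353(42)² + 0.031(42000) − 0.22(19.5) = 57 − 622.692 + 1302 − 4.29 = 732.018.
∂Q_d/∂I = +0.031, so E_I = 0.031·(42000/732.018) ≈ 1.78.
E_I > 1: normal good (luxury).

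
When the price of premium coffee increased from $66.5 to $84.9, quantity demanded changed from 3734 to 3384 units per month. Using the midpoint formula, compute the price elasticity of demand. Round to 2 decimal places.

%ΔQ = (3384 − 3734)/[(3734 + 3384)/2] = -350/3559 ≈ -0.0983.
%Δp = (84.9 − 66.5)/[(66.5 + 84.9)/2] = 18.4/75.7 ≈ 0.2431.
Arc elasticity E = %ΔQ/%Δp ≈ -0.0983/0.2431 ≈ -0.40.
|E| < 1: demand is inelastic over this range.

-0.40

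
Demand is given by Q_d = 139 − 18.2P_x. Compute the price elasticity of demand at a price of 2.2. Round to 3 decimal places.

At P_x = 2.2, Q_d = 98.96.
dQ_d/dP_x = −18.2.
Point elasticity E = (dQ_d/dP_x)·(P_x/Q_d) = -18.2 × 2.2/98.96 ≈ -0.405.
|E| < 1, so demand is inelastic at this price.

-0.405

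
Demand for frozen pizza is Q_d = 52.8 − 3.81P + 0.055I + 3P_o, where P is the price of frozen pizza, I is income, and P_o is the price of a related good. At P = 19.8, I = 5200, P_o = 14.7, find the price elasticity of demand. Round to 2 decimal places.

First evaluate Q_d: 52.8 − 3.81(19.8) + 0.055(5200) + 3(14.7) = 52.8 − 75.438 + 286 + 44.1 = 307.462.
∂Q_d/∂P = −3.81, so E_p = (−3.81)·(19.8/307.462) ≈ -0.25.
|E_p| < 1: demand is inelastic.

-0.25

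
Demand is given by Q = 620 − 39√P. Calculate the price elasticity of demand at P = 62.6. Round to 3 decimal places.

At P = 62.6, Q = 311.4314.
dQ/dP = −39/(2√P) = −39/(2·7.912).
Point elasticity E = (dQ/dP)·(P/Q) = -2.4646 × 62.6/311.4314 ≈ -0.495.
|E| < 1, so demand is inelastic at this price.

-0.495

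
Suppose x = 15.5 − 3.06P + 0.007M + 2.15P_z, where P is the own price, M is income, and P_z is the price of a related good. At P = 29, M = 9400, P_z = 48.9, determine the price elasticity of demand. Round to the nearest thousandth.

-0.908

Evaluating quantity at (P, M, P_z) gives x = 15.5 − 3.06(29) + 0.007(9400) + 2.15(48.9) = 15.5 − 88.74 + 65.8 + 105.135 = 97.695.
∂x/∂P = −3.06, so E_p = (−3.06)·(29/97.695) ≈ -0.908.
|E_p| < 1: demand is inelastic.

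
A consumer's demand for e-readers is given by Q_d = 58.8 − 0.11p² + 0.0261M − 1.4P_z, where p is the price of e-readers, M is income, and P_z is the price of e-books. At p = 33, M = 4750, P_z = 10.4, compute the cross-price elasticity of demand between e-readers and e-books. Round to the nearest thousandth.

First evaluate Q_d: 58.8 − 0.11(33)² + 0.0261(4750) − 1.4(10.4) = 58.8 − 119.79 + 123.975 − 14.56 = 48.425.
∂Q_d/∂P_z = −1.4, so E_xy = -1.4·(10.4/48.425) ≈ -0.301.
E_xy < 0: the goods are complements.

-0.301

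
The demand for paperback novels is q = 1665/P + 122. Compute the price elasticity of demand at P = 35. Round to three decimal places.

-0.281

At P = 35, q = 169.5714.
dq/dP = −1665/P² = −1.3592.
Point elasticity E = (dq/dP)·(P/q) = -1.3592 × 35/169.5714 ≈ -0.281.
|E| < 1, so demand is inelastic at this price.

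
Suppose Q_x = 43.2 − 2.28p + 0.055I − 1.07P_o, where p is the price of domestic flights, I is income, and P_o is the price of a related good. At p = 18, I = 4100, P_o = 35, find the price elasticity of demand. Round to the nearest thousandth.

-0.216

At the given point, Q_x = 43.2 − 2.28(18) + 0.055(4100) − 1.07(35) = 43.2 − 41.04 + 225.5 − 37.45 = 190.21.
∂Q_x/∂p = −2.28, so E_p = (−2.28)·(18/190.21) ≈ -0.216.
|E_p| < 1: demand is inelastic.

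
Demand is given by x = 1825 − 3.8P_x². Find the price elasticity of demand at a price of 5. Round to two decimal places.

At P_x = 5, x = 1730.
dx/dP_x = −2·3.8·P_x = −38.
Point elasticity E = (dx/dP_x)·(P_x/x) = -38 × 5/1730 ≈ -0.11.
|E| < 1, so demand is inelastic at this price.

-0.11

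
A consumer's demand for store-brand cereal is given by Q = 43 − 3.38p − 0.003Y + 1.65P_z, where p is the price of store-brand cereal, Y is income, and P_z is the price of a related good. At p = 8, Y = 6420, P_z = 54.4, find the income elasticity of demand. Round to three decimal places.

-0.223

First evaluate Q: 43 − 3.38(8) − 0.003(6420) + 1.65(54.4) = 43 − 27.04 − 19.26 + 89.76 = 86.46.
∂Q/∂Y = −0.003, so E_I = -0.003·(6420/86.46) ≈ -0.223.
E_I < 0: inferior good.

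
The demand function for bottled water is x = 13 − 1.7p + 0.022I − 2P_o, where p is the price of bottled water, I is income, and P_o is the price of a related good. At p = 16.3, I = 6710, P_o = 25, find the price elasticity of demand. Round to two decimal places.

-0.33

First evaluate x: 13 − 1.7(16.3) + 0.022(6710) − 2(25) = 13 − 27.71 + 147.62 − 50 = 82.91.
∂x/∂p = −1.7, so E_p = (−1.7)·(16.3/82.91) ≈ -0.33.
|E_p| < 1: demand is inelastic.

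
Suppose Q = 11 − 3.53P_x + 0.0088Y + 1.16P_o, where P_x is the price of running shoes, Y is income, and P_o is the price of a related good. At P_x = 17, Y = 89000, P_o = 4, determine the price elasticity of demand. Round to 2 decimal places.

-0.08

Q = 11 − 3.53(17) + 0.0088(89000) + 1.16(4) = 11 − 60.01 + 783.2 + 4.64 = 738.83.
∂Q/∂P_x = −3.53, so E_p = (−3.53)·(17/738.83) ≈ -0.08.
|E_p| < 1: demand is inelastic.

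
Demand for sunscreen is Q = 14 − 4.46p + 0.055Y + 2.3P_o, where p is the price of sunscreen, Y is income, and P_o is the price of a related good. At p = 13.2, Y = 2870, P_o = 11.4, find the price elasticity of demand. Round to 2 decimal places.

-0.42

Evaluating quantity at (p, Y, P_o) gives Q = 14 − 4.46(13.2) + 0.055(2870) + 2.3(11.4) = 14 − 58.872 + 157.85 + 26.22 = 139.198.
∂Q/∂p = −4.46, so E_p = (−4.46)·(13.2/139.198) ≈ -0.42.
|E_p| < 1: demand is inelastic.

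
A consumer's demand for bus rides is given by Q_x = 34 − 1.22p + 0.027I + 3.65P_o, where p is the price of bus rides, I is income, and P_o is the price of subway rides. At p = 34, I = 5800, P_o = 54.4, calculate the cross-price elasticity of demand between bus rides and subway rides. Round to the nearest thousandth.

Q_x = 34 − 1.22(34) + 0.027(5800) + 3.65(54.4) = 34 − 41.48 + 156.6 + 198.56 = 347.68.
∂Q_x/∂P_o = +3.65, so E_xy = 3.65·(54.4/347.68) ≈ 0.571.
E_xy > 0: the goods are substitutes.

0.571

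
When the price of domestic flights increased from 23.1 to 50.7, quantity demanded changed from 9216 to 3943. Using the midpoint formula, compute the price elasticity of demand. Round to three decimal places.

%ΔQ = (3943 − 9216)/[(9216 + 3943)/2] = -5273/6579.5 ≈ -0.8014.
%ΔP = (50.7 − 23.1)/[(23.1 + 50.7)/2] = 27.6/36.9 ≈ 0.7480.
Arc elasticity E = %ΔQ/%ΔP ≈ -0.8014/0.7480 ≈ -1.071.
|E| > 1: demand is elastic over this range.

-1.071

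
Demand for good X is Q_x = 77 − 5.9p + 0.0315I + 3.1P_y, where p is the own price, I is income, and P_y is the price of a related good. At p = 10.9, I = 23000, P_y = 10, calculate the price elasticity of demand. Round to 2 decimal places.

Q_x = 77 − 5.9(10.9) + 0.0315(23000) + 3.1(10) = 77 − 64.31 + 724.5 + 31 = 768.19.
∂Q_x/∂p = −5.9, so E_p = (−5.9)·(10.9/768.19) ≈ -0.08.
|E_p| < 1: demand is inelastic.

-0.08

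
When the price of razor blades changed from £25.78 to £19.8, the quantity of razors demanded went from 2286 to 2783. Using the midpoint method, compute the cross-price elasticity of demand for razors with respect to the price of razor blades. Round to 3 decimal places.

%ΔQ_x = (2783 − 2286)/[(2286+2783)/2] = 497/2534.5 ≈ 0.1961.
%ΔP_y = (19.8 − 25.78)/[(25.78+19.8)/2] ≈ -0.2624.
E_xy = 0.1961/-0.2624 ≈ -0.747.
E_xy < 0, so razors and razor blades are complements.

-0.747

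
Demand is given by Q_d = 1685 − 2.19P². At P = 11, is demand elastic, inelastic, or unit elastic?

At P = 11, Q_d = 1420.01.
dQ_d/dP = −2·2.19·P = −48.18.
Point elasticity E = (dQ_d/dP)·(P/Q_d) = -48.18 × 11/1420.01 ≈ -0.373.
|E| ≈ 0.373 < 1, so demand is inelastic.

inelastic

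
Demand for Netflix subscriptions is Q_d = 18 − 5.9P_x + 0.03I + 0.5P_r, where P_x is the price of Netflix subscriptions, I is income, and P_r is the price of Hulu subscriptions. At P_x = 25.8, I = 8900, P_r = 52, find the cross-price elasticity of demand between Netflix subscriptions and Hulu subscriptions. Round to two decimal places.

0.16

Q_d = 18 − 5.9(25.8) + 0.03(8900) + 0.5(52) = 18 − 152.22 + 267 + 26 = 158.78.
∂Q_d/∂P_r = +0.5, so E_xy = 0.5·(52/158.78) ≈ 0.16.
E_xy > 0: the goods are substitutes.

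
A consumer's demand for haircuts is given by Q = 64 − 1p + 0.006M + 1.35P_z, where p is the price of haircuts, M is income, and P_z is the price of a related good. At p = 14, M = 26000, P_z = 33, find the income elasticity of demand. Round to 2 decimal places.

0.62

First evaluate Q: 64 − 1(14) + 0.006(26000) + 1.35(33) = 64 − 14 + 156 + 44.55 = 250.55.
∂Q/∂M = +0.006, so E_I = 0.006·(26000/250.55) ≈ 0.62.
E_I ∈ (0,1): normal good (necessity).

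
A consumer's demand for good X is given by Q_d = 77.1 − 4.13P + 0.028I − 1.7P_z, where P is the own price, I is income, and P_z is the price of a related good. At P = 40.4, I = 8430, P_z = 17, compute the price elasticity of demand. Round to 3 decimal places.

Substituting, Q_d = 77.1 − 4.13(40.4) + 0.028(8430) − 1.7(17) = 77.1 − 166.852 + 236.04 − 28.9 = 117.388.
∂Q_d/∂P = −4.13, so E_p = (−4.13)·(40.4/117.388) ≈ -1.421.
|E_p| > 1: demand is elastic.

-1.421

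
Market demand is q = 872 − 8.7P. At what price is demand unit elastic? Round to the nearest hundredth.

50.11

For linear demand q = a − bP, E = −bP/(a − bP). |E| = 1 ⇒ bP = a − bP ⇒ P = a/(2b).
P = 872/(2·8.7) ≈ 50.11.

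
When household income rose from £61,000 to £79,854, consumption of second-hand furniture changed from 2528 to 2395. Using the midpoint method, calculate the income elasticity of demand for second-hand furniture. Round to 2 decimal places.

%ΔQ = (2395 − 2528)/[(2528+2395)/2] = -133/2461.5 ≈ -0.0540.
%ΔM = (79,854 − 61,000)/[(61,000+79,854)/2] = 18854/70427 ≈ 0.2677.
E_I = %ΔQ/%ΔM ≈ -0.20.
E_I < 0: inferior good.

-0.20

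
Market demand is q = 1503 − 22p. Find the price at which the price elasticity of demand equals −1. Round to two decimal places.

For linear demand q = a − bp, E = −bp/(a − bp). |E| = 1 ⇒ bp = a − bp ⇒ p = a/(2b).
p = 1503/(2·22) ≈ 34.16.

34.16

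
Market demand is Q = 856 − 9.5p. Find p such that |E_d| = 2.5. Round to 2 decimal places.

Set −bp/(a − bp) = −2.5 ⇒ bp = 2.5(a − bp) ⇒ bp(1+2.5) = 2.5·a.
p = 2.5·856/(9.5·3.5) ≈ 64.36.

64.36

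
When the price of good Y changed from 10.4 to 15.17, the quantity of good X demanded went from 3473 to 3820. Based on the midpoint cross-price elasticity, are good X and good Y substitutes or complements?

%ΔQ_x = (3820 − 3473)/[(3473+3820)/2] = 347/3646.5 ≈ 0.0952.
%ΔP_y = (15.17 − 10.4)/[(10.4+15.17)/2] ≈ 0.3731.
E_xy = 0.0952/0.3731 ≈ 0.255.
E_xy > 0, so the goods are substitutes.

substitutes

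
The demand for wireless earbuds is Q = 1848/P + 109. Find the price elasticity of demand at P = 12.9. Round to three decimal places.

At P = 12.9, Q = 252.2558.
dQ/dP = −1848/P² = −11.1051.
Point elasticity E = (dQ/dP)·(P/Q) = -11.1051 × 12.9/252.2558 ≈ -0.568.
|E| < 1, so demand is inelastic at this price.

-0.568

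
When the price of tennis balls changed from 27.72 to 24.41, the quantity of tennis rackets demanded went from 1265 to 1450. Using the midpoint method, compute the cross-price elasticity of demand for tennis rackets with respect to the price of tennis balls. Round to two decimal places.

-1.07

%ΔQ_x = (1450 − 1265)/[(1265+1450)/2] = 185/1357.5 ≈ 0.1363.
%ΔP_y = (24.41 − 27.72)/[(27.72+24.41)/2] ≈ -0.1270.
E_xy = 0.1363/-0.1270 ≈ -1.07.
E_xy < 0, so tennis rackets and tennis balls are complements.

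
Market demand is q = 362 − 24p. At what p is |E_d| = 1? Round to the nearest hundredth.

For linear demand q = a − bp, E = −bp/(a − bp). |E| = 1 ⇒ bp = a − bp ⇒ p = a/(2b).
p = 362/(2·24) ≈ 7.54.

7.54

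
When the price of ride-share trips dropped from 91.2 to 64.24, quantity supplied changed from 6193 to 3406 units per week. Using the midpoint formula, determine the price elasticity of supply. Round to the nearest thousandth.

%Δq = (3406 − 6193)/[(6193 + 3406)/2] = -2787/4799.5 ≈ -0.5807.
%ΔP = (64.24 − 91.2)/[(91.2 + 64.24)/2] = -26.96/77.72 ≈ -0.3469.
Arc elasticity E = %Δq/%ΔP ≈ -0.5807/-0.3469 ≈ 1.674.
|E| > 1: supply is elastic over this range.

1.674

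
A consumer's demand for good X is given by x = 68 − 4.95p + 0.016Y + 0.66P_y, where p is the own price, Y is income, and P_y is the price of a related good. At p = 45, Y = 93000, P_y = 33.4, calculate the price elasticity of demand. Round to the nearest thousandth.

-0.164

First evaluate x: 68 − 4.95(45) + 0.016(93000) + 0.66(33.4) = 68 − 222.75 + 1488 + 22.044 = 1355.294.
∂x/∂p = −4.95, so E_p = (−4.95)·(45/1355.294) ≈ -0.164.
|E_p| < 1: demand is inelastic.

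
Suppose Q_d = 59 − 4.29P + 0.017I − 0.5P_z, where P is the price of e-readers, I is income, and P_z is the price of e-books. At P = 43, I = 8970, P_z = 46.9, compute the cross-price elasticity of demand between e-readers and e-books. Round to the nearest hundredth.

Substituting, Q_d = 59 − 4.29(43) + 0.017(8970) − 0.5(46.9) = 59 − 184.47 + 152.49 − 23.45 = 3.57.
∂Q_d/∂P_z = −0.5, so E_xy = -0.5·(46.9/3.57) ≈ -6.57.
E_xy < 0: the goods are complements.

-6.57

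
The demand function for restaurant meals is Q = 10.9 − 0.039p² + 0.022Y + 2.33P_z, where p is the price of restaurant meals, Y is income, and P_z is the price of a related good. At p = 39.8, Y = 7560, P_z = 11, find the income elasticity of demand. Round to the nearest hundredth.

At the given point, Q = 10.9 − 0.039(39.8)² + 0.022(7560) + 2.33(11) = 10.9 − 61.7776 + 166.32 + 25.63 = 141.0724.
∂Q/∂Y = +0.022, so E_I = 0.022·(7560/141.0724) ≈ 1.18.
E_I > 1: normal good (luxury).

1.18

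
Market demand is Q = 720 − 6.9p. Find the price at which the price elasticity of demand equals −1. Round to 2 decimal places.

For linear demand Q = a − bp, E = −bp/(a − bp). |E| = 1 ⇒ bp = a − bp ⇒ p = a/(2b).
p = 720/(2·6.9) ≈ 52.17.

52.17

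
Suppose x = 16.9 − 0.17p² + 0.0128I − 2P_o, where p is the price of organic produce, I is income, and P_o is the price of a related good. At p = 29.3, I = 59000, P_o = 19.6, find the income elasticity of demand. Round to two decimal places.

Substituting, x = 16.9 − 0.17(29.3)² + 0.0128(59000) − 2(19.6) = 16.9 − 145.9433 + 755.2 − 39.2 = 586.9567.
∂x/∂I = +0.0128, so E_I = 0.0128·(59000/586.9567) ≈ 1.29.
E_I > 1: normal good (luxury).

1.29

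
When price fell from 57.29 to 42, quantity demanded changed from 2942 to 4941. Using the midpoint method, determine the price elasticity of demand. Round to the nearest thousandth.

%Δq = (4941 − 2942)/[(2942 + 4941)/2] = 1999/3941.5 ≈ 0.5072.
%ΔP = (42 − 57.29)/[(57.29 + 42)/2] = -15.29/49.645 ≈ -0.3080.
Arc elasticity E = %Δq/%ΔP ≈ 0.5072/-0.3080 ≈ -1.647.
|E| > 1: demand is elastic over this range.

-1.647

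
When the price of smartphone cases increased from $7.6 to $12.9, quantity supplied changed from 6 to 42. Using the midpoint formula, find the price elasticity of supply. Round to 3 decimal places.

%Δq = (42 − 6)/[(6 + 42)/2] = 36/24 ≈ 1.5000.
%Δp = (12.9 − 7.6)/[(7.6 + 12.9)/2] = 5.3/10.25 ≈ 0.5171.
Arc elasticity E = %Δq/%Δp ≈ 1.5000/0.5171 ≈ 2.901.
|E| > 1: supply is elastic over this range.

2.901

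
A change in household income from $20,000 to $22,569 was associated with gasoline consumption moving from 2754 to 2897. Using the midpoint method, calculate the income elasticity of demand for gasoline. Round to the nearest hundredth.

%ΔQ = (2897 − 2754)/[(2754+2897)/2] = 143/2825.5 ≈ 0.0506.
%ΔI = (22,569 − 20,000)/[(20,000+22,569)/2] = 2569/21284.5 ≈ 0.1207.
E_I = %ΔQ/%ΔI ≈ 0.42.
E_I ∈ (0,1): normal good (necessity).

0.42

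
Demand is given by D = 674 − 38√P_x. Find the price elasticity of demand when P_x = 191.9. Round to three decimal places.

At P_x = 191.9, D = 147.5937.
dD/dP_x = −38/(2√P_x) = −38/(2·13.8528).
Point elasticity E = (dD/dP_x)·(P_x/D) = -1.3716 × 191.9/147.5937 ≈ -1.783.
|E| > 1, so demand is elastic at this price.

-1.783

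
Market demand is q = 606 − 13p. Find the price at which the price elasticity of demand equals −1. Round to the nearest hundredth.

For linear demand q = a − bp, E = −bp/(a − bp). |E| = 1 ⇒ bp = a − bp ⇒ p = a/(2b).
p = 606/(2·13) ≈ 23.31.

23.31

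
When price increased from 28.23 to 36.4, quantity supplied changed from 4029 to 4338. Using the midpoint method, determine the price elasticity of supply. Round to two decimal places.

%ΔQ = (4338 − 4029)/[(4029 + 4338)/2] = 309/4183.5 ≈ 0.0739.
%ΔP = (36.4 − 28.23)/[(28.23 + 36.4)/2] = 8.17/32.315 ≈ 0.2528.
Arc elasticity E = %ΔQ/%ΔP ≈ 0.0739/0.2528 ≈ 0.29.
|E| < 1: supply is inelastic over this range.

0.29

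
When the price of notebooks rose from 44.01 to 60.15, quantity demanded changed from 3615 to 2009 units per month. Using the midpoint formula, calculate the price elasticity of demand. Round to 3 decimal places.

-1.843

%Δq = (2009 − 3615)/[(3615 + 2009)/2] = -1606/2812 ≈ -0.5711.
%Δp = (60.15 − 44.01)/[(44.01 + 60.15)/2] = 16.14/52.08 ≈ 0.3099.
Arc elasticity E = %Δq/%Δp ≈ -0.5711/0.3099 ≈ -1.843.
|E| > 1: demand is elastic over this range.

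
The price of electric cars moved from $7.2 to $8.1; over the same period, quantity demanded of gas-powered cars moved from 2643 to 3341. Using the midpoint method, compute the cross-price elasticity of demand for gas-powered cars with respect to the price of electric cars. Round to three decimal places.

1.983

%ΔQ_x = (3341 − 2643)/[(2643+3341)/2] = 698/2992 ≈ 0.2333.
%ΔP_y = (8.1 − 7.2)/[(7.2+8.1)/2] ≈ 0.1176.
E_xy = 0.2333/0.1176 ≈ 1.983.
E_xy > 0, so gas-powered cars and electric cars are substitutes.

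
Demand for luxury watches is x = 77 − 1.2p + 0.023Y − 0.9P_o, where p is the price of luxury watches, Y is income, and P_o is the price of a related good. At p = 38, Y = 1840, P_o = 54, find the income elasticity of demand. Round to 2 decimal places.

Substituting, x = 77 − 1.2(38) + 0.023(1840) − 0.9(54) = 77 − 45.6 + 42.32 − 48.6 = 25.12.
∂x/∂Y = +0.023, so E_I = 0.023·(1840/25.12) ≈ 1.68.
E_I > 1: normal good (luxury).

1.68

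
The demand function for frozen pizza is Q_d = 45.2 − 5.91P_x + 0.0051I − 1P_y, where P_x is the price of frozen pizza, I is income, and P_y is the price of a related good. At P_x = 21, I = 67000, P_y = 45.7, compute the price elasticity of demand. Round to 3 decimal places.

At the given point, Q_d = 45.2 − 5.91(21) + 0.0051(67000) − 1(45.7) = 45.2 − 124.11 + 341.7 − 45.7 = 217.09.
∂Q_d/∂P_x = −5.91, so E_p = (−5.91)·(21/217.09) ≈ -0.572.
|E_p| < 1: demand is inelastic.

-0.572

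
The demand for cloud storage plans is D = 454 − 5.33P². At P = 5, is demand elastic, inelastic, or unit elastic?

At P = 5, D = 320.75.
dD/dP = −2·5.33·P = −53.3.
Point elasticity E = (dD/dP)·(P/D) = -53.3 × 5/320.75 ≈ -0.831.
|E| ≈ 0.831 < 1, so demand is inelastic.

inelastic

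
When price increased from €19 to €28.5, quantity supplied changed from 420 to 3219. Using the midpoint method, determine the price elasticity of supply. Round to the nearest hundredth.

%Δq = (3219 − 420)/[(420 + 3219)/2] = 2799/1819.5 ≈ 1.5383.
%ΔP = (28.5 − 19)/[(19 + 28.5)/2] = 9.5/23.75 ≈ 0.4000.
Arc elasticity E = %Δq/%ΔP ≈ 1.5383/0.4000 ≈ 3.85.
|E| > 1: supply is elastic over this range.

3.85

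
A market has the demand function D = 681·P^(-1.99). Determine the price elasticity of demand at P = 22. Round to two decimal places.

-1.99

For a Cobb–Douglas (constant-elasticity) form D = A·P^α·…, the elasticity with respect to P equals the exponent α at every point.
Here the exponent on P is -1.99, so the price elasticity of demand is -1.99.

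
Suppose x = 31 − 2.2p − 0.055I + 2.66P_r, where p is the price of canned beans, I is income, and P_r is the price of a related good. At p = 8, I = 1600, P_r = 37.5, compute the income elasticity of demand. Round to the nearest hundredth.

First evaluate x: 31 − 2.2(8) − 0.055(1600) + 2.66(37.5) = 31 − 17.6 − 88 + 99.75 = 25.15.
∂x/∂I = −0.055, so E_I = -0.055·(1600/25.15) ≈ -3.50.
E_I < 0: inferior good.

-3.50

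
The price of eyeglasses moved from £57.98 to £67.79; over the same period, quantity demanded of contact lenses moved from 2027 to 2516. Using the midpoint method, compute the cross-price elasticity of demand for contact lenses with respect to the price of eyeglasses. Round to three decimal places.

%ΔQ_x = (2516 − 2027)/[(2027+2516)/2] = 489/2271.5 ≈ 0.2153.
%ΔP_y = (67.79 − 57.98)/[(57.98+67.79)/2] ≈ 0.1560.
E_xy = 0.2153/0.1560 ≈ 1.380.
E_xy > 0, so contact lenses and eyeglasses are substitutes.

1.380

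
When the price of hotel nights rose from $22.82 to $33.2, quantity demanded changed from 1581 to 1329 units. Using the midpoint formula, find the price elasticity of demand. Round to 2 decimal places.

%ΔQ = (1329 − 1581)/[(1581 + 1329)/2] = -252/1455 ≈ -0.1732.
%Δp = (33.2 − 22.82)/[(22.82 + 33.2)/2] = 10.38/28.01 ≈ 0.3706.
Arc elasticity E = %ΔQ/%Δp ≈ -0.1732/0.3706 ≈ -0.47.
|E| < 1: demand is inelastic over this range.

-0.47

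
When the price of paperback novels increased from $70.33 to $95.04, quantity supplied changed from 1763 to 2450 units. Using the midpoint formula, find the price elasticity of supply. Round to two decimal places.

1.09

%ΔQ = (2450 − 1763)/[(1763 + 2450)/2] = 687/2106.5 ≈ 0.3261.
%Δp = (95.04 − 70.33)/[(70.33 + 95.04)/2] = 24.71/82.685 ≈ 0.2988.
Arc elasticity E = %ΔQ/%Δp ≈ 0.3261/0.2988 ≈ 1.09.
|E| > 1: supply is elastic over this range.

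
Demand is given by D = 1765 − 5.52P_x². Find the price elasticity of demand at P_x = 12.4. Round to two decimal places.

-1.85

At P_x = 12.4, D = 916.2448.
dD/dP_x = −2·5.52·P_x = −136.896.
Point elasticity E = (dD/dP_x)·(P_x/D) = -136.896 × 12.4/916.2448 ≈ -1.85.
|E| > 1, so demand is elastic at this price.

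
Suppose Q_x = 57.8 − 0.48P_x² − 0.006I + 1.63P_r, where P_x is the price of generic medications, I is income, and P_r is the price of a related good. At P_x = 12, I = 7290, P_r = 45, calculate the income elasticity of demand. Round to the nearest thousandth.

Q_x = 57.8 − 0.48(12)² − 0.006(7290) + 1.63(45) = 57.8 − 69.12 − 43.74 + 73.35 = 18.29.
∂Q_x/∂I = −0.006, so E_I = -0.006·(7290/18.29) ≈ -2.391.
E_I < 0: inferior good.

-2.391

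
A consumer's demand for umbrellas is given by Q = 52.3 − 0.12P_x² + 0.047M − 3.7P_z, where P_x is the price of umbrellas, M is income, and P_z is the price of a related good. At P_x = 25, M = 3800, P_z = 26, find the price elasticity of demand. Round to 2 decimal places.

-2.51

First evaluate Q: 52.3 − 0.12(25)² + 0.047(3800) − 3.7(26) = 52.3 − 75 + 178.6 − 96.2 = 59.7.
∂Q/∂P_x = −2·0.12·P_x = -6, so E_p = -6·(25/59.7) ≈ -2.51.
|E_p| > 1: demand is elastic.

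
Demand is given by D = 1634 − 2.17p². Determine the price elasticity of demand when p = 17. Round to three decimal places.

At p = 17, D = 1006.87.
dD/dp = −2·2.17·p = −73.78.
Point elasticity E = (dD/dp)·(p/D) = -73.78 × 17/1006.87 ≈ -1.246.
|E| > 1, so demand is elastic at this price.

-1.246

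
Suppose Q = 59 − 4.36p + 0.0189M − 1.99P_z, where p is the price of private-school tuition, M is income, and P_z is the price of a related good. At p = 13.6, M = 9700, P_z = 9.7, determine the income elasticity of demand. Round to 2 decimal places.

1.12

Evaluating quantity at (p, M, P_z) gives Q = 59 − 4.36(13.6) + 0.0189(9700) − 1.99(9.7) = 59 − 59.296 + 183.33 − 19.303 = 163.731.
∂Q/∂M = +0.0189, so E_I = 0.0189·(9700/163.731) ≈ 1.12.
E_I > 1: normal good (luxury).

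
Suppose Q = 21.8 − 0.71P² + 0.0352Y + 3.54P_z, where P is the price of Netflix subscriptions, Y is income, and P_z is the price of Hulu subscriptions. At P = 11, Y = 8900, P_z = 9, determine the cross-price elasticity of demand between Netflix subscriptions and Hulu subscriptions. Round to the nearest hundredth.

First evaluate Q: 21.8 − 0.71(11)² + 0.0352(8900) + 3.54(9) = 21.8 − 85.91 + 313.28 + 31.86 = 281.03.
∂Q/∂P_z = +3.54, so E_xy = 3.54·(9/281.03) ≈ 0.11.
E_xy > 0: the goods are substitutes.

0.11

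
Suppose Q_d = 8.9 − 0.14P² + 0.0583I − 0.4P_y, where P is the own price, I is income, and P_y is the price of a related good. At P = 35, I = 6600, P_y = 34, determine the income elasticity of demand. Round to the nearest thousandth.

1.845

Q_d = 8.9 − 0.14(35)² + 0.0583(6600) − 0.4(34) = 8.9 − 171.5 + 384.78 − 13.6 = 208.58.
∂Q_d/∂I = +0.0583, so E_I = 0.0583·(6600/208.58) ≈ 1.845.
E_I > 1: normal good (luxury).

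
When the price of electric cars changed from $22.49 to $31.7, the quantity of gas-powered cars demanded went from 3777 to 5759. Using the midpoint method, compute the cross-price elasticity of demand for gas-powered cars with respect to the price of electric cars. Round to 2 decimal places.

%ΔQ_x = (5759 − 3777)/[(3777+5759)/2] = 1982/4768 ≈ 0.4157.
%ΔP_y = (31.7 − 22.49)/[(22.49+31.7)/2] ≈ 0.3399.
E_xy = 0.4157/0.3399 ≈ 1.22.
E_xy > 0, so gas-powered cars and electric cars are substitutes.

1.22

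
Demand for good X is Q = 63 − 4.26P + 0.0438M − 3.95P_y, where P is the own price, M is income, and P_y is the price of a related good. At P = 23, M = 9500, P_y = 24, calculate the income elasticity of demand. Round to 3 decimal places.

1.453

First evaluate Q: 63 − 4.26(23) + 0.0438(9500) − 3.95(24) = 63 − 97.98 + 416.1 − 94.8 = 286.32.
∂Q/∂M = +0.0438, so E_I = 0.0438·(9500/286.32) ≈ 1.453.
E_I > 1: normal good (luxury).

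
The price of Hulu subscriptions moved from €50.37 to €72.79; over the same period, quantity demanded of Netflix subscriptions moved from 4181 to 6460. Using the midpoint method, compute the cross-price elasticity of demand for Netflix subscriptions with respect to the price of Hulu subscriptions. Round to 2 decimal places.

1.18

%ΔQ_x = (6460 − 4181)/[(4181+6460)/2] = 2279/5320.5 ≈ 0.4283.
%ΔP_y = (72.79 − 50.37)/[(50.37+72.79)/2] ≈ 0.3641.
E_xy = 0.4283/0.3641 ≈ 1.18.
E_xy > 0, so Netflix subscriptions and Hulu subscriptions are substitutes.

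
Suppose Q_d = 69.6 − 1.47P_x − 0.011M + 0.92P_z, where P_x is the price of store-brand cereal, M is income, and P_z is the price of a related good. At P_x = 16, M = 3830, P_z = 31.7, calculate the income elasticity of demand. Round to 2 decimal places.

Q_d = 69.6 − 1.47(16) − 0.011(3830) + 0.92(31.7) = 69.6 − 23.52 − 42.13 + 29.164 = 33.114.
∂Q_d/∂M = −0.011, so E_I = -0.011·(3830/33.114) ≈ -1.27.
E_I < 0: inferior good.

-1.27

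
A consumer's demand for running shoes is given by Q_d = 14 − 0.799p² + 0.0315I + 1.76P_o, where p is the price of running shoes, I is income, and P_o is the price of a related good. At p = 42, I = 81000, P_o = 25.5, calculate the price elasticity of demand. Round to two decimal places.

-2.35

Substituting, Q_d = 14 − 0.799(42)² + 0.0315(81000) + 1.76(25.5) = 14 − 1409.436 + 2551.5 + 44.88 = 1200.944.
∂Q_d/∂p = −2·0.799·p = -67.116, so E_p = -67.116·(42/1200.944) ≈ -2.35.
|E_p| > 1: demand is elastic.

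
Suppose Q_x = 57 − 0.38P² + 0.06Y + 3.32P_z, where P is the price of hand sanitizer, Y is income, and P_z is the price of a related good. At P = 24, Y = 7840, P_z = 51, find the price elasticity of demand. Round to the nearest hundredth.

Substituting, Q_x = 57 − 0.38(24)² + 0.06(7840) + 3.32(51) = 57 − 218.88 + 470.4 + 169.32 = 477.84.
∂Q_x/∂P = −2·0.38·P = -18.24, so E_p = -18.24·(24/477.84) ≈ -0.92.
|E_p| < 1: demand is inelastic.

-0.92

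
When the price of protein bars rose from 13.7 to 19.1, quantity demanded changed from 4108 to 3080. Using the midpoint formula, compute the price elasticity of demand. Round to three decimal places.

-0.869

%Δq = (3080 − 4108)/[(4108 + 3080)/2] = -1028/3594 ≈ -0.2860.
%Δp = (19.1 − 13.7)/[(13.7 + 19.1)/2] = 5.4/16.4 ≈ 0.3293.
Arc elasticity E = %Δq/%Δp ≈ -0.2860/0.3293 ≈ -0.869.
|E| < 1: demand is inelastic over this range.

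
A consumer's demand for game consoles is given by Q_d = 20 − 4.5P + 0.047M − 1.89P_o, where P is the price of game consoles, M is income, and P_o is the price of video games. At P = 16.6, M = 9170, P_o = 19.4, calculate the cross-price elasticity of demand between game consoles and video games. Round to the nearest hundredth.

-0.11

Substituting, Q_d = 20 − 4.5(16.6) + 0.047(9170) − 1.89(19.4) = 20 − 74.7 + 430.99 − 36.666 = 339.624.
∂Q_d/∂P_o = −1.89, so E_xy = -1.89·(19.4/339.624) ≈ -0.11.
E_xy < 0: the goods are complements.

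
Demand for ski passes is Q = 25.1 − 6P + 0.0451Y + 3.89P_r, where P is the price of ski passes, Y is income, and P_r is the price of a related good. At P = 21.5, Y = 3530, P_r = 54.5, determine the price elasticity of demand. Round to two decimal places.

Substituting, Q = 25.1 − 6(21.5) + 0.0451(3530) + 3.89(54.5) = 25.1 − 129 + 159.203 + 212.005 = 267.308.
∂Q/∂P = −6, so E_p = (−6)·(21.5/267.308) ≈ -0.48.
|E_p| < 1: demand is inelastic.

-0.48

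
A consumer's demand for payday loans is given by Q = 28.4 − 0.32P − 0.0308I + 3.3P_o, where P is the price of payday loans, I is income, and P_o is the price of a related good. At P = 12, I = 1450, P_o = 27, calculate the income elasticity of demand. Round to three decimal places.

-0.647

Evaluating quantity at (P, I, P_o) gives Q = 28.4 − 0.32(12) − 0.0308(1450) + 3.3(27) = 28.4 − 3.84 − 44.66 + 89.1 = 69.
∂Q/∂I = −0.0308, so E_I = -0.0308·(1450/69) ≈ -0.647.
E_I < 0: inferior good.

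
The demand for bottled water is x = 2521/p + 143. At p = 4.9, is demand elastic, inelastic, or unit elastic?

inelastic

At p = 4.9, x = 657.4898.
dx/dp = −2521/p² = −104.9979.
Point elasticity E = (dx/dp)·(p/x) = -104.9979 × 4.9/657.4898 ≈ -0.783.
|E| ≈ 0.783 < 1, so demand is inelastic.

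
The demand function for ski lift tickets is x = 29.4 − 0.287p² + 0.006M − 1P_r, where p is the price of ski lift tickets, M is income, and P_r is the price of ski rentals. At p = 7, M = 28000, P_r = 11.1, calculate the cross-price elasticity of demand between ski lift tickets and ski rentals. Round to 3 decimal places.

-0.064

Evaluating quantity at (p, M, P_r) gives x = 29.4 − 0.287(7)² + 0.006(28000) − 1(11.1) = 29.4 − 14.063 + 168 − 11.1 = 172.237.
∂x/∂P_r = −1, so E_xy = -1·(11.1/172.237) ≈ -0.064.
E_xy < 0: the goods are complements.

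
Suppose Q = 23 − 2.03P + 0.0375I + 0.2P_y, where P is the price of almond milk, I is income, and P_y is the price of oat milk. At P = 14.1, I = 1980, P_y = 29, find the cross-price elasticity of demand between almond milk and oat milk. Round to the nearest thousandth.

Q = 23 − 2.03(14.1) + 0.0375(1980) + 0.2(29) = 23 − 28.623 + 74.25 + 5.8 = 74.427.
∂Q/∂P_y = +0.2, so E_xy = 0.2·(29/74.427) ≈ 0.078.
E_xy > 0: the goods are substitutes.

0.078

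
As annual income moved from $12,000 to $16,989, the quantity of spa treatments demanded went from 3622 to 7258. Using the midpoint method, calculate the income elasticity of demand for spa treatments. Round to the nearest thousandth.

1.942

%ΔQ = (7258 − 3622)/[(3622+7258)/2] = 3636/5440 ≈ 0.6684.
%ΔM = (16,989 − 12,000)/[(12,000+16,989)/2] = 4989/14494.5 ≈ 0.3442.
E_I = %ΔQ/%ΔM ≈ 1.942.
E_I > 1: normal good (luxury).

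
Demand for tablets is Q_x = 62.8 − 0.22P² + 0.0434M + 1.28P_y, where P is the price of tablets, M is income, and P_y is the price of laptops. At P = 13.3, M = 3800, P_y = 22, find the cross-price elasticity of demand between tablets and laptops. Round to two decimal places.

0.13

At the given point, Q_x = 62.8 − 0.22(13.3)² + 0.0434(3800) + 1.28(22) = 62.8 − 38.9158 + 164.92 + 28.16 = 216.9642.
∂Q_x/∂P_y = +1.28, so E_xy = 1.28·(22/216.9642) ≈ 0.13.
E_xy > 0: the goods are substitutes.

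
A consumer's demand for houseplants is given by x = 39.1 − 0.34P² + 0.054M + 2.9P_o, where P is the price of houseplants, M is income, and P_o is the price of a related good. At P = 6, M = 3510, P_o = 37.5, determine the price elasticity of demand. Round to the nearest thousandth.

First evaluate x: 39.1 − 0.34(6)² + 0.054(3510) + 2.9(37.5) = 39.1 − 12.24 + 189.54 + 108.75 = 325.15.
∂x/∂P = −2·0.34·P = -4.08, so E_p = -4.08·(6/325.15) ≈ -0.075.
|E_p| < 1: demand is inelastic.

-0.075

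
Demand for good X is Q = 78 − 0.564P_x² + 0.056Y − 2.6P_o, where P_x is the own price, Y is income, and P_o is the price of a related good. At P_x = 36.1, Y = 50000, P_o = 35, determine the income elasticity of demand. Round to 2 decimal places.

1.36

At the given point, Q = 78 − 0.564(36.1)² + 0.056(50000) − 2.6(35) = 78 − 735.0104 + 2800 − 91 = 2051.9896.
∂Q/∂Y = +0.056, so E_I = 0.056·(50000/2051.9896) ≈ 1.36.
E_I > 1: normal good (luxury).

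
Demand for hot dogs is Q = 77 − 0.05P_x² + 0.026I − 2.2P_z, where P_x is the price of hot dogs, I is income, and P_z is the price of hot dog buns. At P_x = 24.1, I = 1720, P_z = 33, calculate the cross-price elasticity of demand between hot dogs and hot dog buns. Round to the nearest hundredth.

Q = 77 − 0.05(24.1)² + 0.026(1720) − 2.2(33) = 77 − 29.0405 + 44.72 − 72.6 = 20.0795.
∂Q/∂P_z = −2.2, so E_xy = -2.2·(33/20.0795) ≈ -3.62.
E_xy < 0: the goods are complements.

-3.62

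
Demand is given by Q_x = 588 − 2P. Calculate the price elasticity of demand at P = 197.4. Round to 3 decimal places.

-2.043

At P = 197.4, Q_x = 193.2.
dQ_x/dP = −2.
Point elasticity E = (dQ_x/dP)·(P/Q_x) = -2 × 197.4/193.2 ≈ -2.043.
|E| > 1, so demand is elastic at this price.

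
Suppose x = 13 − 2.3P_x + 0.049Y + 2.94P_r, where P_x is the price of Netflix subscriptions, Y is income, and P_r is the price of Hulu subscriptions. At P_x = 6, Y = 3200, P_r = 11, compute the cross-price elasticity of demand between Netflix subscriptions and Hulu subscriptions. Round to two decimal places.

Evaluating quantity at (P_x, Y, P_r) gives x = 13 − 2.3(6) + 0.049(3200) + 2.94(11) = 13 − 13.8 + 156.8 + 32.34 = 188.34.
∂x/∂P_r = +2.94, so E_xy = 2.94·(11/188.34) ≈ 0.17.
E_xy > 0: the goods are substitutes.

0.17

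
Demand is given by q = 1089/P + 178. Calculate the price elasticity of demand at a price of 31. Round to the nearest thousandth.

-0.165

At P = 31, q = 213.129.
dq/dP = −1089/P² = −1.1332.
Point elasticity E = (dq/dP)·(P/q) = -1.1332 × 31/213.129 ≈ -0.165.
|E| < 1, so demand is inelastic at this price.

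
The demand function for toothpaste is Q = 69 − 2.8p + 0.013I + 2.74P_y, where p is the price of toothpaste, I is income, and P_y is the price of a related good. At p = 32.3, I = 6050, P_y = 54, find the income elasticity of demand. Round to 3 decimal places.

Substituting, Q = 69 − 2.8(32.3) + 0.013(6050) + 2.74(54) = 69 − 90.44 + 78.65 + 147.96 = 205.17.
∂Q/∂I = +0.013, so E_I = 0.013·(6050/205.17) ≈ 0.383.
E_I ∈ (0,1): normal good (necessity).

0.383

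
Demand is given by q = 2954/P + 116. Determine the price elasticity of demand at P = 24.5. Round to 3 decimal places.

At P = 24.5, q = 236.5714.
dq/dP = −2954/P² = −4.9213.
Point elasticity E = (dq/dP)·(P/q) = -4.9213 × 24.5/236.5714 ≈ -0.510.
|E| < 1, so demand is inelastic at this price.

-0.510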